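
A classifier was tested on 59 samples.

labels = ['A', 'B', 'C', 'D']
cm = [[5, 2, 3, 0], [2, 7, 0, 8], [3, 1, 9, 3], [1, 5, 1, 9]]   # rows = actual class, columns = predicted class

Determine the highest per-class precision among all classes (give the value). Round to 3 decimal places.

Per-class precision (TP/(TP+FP)):
  A: TP=5, FP=2+3+1=6 → 5/11 = 0.4545
  B: TP=7, FP=2+1+5=8 → 7/15 = 0.4667
  C: TP=9, FP=3+0+1=4 → 9/13 = 0.6923
  D: TP=9, FP=0+8+3=11 → 9/20 = 0.4500
Highest is class 'C' with precision = 0.692.

0.692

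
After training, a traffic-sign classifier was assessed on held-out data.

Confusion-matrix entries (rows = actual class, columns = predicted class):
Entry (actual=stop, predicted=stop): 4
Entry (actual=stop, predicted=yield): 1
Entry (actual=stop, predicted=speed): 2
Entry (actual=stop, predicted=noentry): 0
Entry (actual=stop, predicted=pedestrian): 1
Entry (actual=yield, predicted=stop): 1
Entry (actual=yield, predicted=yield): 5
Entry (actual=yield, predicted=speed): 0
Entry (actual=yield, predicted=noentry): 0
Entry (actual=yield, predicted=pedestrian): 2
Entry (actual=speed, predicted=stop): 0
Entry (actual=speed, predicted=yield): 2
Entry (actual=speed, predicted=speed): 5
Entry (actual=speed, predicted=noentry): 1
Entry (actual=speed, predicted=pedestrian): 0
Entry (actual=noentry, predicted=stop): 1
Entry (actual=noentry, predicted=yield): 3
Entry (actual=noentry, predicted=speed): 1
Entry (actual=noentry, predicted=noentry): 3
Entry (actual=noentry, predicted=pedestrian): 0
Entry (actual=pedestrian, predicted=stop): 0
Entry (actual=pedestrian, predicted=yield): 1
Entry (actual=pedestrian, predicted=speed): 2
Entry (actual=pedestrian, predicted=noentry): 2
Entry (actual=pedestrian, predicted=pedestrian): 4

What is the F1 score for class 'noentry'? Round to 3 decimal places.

0.429

F1 score = 2·TP/(2·TP+FP+FN).
noentry: TP=3, FP=0+0+1+2=3, FN=1+3+1+0=5 → 6/14 = 0.4286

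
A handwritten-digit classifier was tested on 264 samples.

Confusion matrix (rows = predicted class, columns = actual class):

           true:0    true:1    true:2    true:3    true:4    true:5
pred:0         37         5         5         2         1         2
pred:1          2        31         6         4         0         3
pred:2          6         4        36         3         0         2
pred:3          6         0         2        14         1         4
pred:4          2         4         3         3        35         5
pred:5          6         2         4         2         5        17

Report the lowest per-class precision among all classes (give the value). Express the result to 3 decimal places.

0.472

Per-class precision (TP/(TP+FP)):
  0: TP=37, FP=5+5+2+1+2=15 → 37/52 = 0.7115
  1: TP=31, FP=2+6+4+0+3=15 → 31/46 = 0.6739
  2: TP=36, FP=6+4+3+0+2=15 → 36/51 = 0.7059
  3: TP=14, FP=6+0+2+1+4=13 → 14/27 = 0.5185
  4: TP=35, FP=2+4+3+3+5=17 → 35/52 = 0.6731
  5: TP=17, FP=6+2+4+2+5=19 → 17/36 = 0.4722
Lowest is class '5' with precision = 0.472.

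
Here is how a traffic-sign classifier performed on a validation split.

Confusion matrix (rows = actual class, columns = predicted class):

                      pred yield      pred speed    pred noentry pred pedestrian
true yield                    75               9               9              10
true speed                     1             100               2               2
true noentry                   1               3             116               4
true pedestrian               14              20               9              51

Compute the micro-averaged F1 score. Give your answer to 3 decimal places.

Micro-averaging pools counts across classes: ΣTP=342, ΣFP=84, ΣFN=84.
Micro-F1 score = 2·TP/(2·TP+FP+FN) on pooled counts = 0.803 (equals overall accuracy in single-label multiclass).

0.803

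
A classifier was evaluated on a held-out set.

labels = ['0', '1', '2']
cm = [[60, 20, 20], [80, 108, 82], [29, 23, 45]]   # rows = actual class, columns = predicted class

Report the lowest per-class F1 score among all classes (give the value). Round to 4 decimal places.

Per-class F1 score (2·TP/(2·TP+FP+FN)):
  0: TP=60, FP=80+29=109, FN=20+20=40 → 120/269 = 0.44610
  1: TP=108, FP=20+23=43, FN=80+82=162 → 216/421 = 0.51306
  2: TP=45, FP=20+82=102, FN=29+23=52 → 90/244 = 0.36885
Lowest is class '2' with F1 score = 0.3689.

0.3689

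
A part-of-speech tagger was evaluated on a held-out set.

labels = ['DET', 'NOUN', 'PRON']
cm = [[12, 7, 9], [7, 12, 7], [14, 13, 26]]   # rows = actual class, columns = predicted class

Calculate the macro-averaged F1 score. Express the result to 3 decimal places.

Per-class F1 score (2·TP/(2·TP+FP+FN)):
  DET: TP=12, FP=7+14=21, FN=7+9=16 → 24/61 = 0.3934
  NOUN: TP=12, FP=7+13=20, FN=7+7=14 → 24/58 = 0.4138
  PRON: TP=26, FP=9+7=16, FN=14+13=27 → 52/95 = 0.5474
Macro-F1 score = mean = (0.3934 + 0.4138 + 0.5474) / 3 = 0.452

0.452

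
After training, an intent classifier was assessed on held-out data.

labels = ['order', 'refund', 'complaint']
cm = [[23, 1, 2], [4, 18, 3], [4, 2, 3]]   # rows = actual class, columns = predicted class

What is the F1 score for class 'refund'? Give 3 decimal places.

0.783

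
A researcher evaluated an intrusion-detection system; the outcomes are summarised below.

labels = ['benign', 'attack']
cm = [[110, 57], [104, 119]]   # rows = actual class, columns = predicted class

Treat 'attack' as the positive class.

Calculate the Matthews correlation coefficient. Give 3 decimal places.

MCC = (TP·TN − FP·FN) / √((TP+FP)(TP+FN)(TN+FP)(TN+FN))
Numerator = 119·110 − 57·104 = 7162
Denominator = √(176·223·167·214) = √1402645024 = 37451.9028
MCC = 7162 / 37451.9028 = 0.191

0.191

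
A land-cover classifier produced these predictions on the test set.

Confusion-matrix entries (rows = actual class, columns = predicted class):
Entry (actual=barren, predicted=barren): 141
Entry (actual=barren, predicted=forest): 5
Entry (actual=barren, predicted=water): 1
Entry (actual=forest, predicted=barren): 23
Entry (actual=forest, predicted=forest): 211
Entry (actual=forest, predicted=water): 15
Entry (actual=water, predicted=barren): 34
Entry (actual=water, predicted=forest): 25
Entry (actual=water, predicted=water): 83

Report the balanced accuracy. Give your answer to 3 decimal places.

0.797

Balanced accuracy = mean of per-class recall.
  barren: recall = 141/147 = 0.9592
  forest: recall = 211/249 = 0.8474
  water: recall = 83/142 = 0.5845
Mean = (0.9592 + 0.8474 + 0.5845) / 3 = 0.797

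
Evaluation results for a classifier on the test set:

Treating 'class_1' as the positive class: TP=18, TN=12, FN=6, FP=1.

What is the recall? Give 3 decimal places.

0.750

Recall = TP/(TP+FN) = 18/(18+6) = 18/24 = 0.750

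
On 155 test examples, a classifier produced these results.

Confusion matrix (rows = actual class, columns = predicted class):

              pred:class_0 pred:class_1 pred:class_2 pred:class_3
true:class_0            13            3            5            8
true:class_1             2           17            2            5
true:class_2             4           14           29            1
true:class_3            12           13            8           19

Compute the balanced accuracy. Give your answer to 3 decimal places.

Balanced accuracy = mean of per-class recall.
  class_0: recall = 13/29 = 0.4483
  class_1: recall = 17/26 = 0.6538
  class_2: recall = 29/48 = 0.6042
  class_3: recall = 19/52 = 0.3654
Mean = (0.4483 + 0.6538 + 0.6042 + 0.3654) / 4 = 0.518

0.518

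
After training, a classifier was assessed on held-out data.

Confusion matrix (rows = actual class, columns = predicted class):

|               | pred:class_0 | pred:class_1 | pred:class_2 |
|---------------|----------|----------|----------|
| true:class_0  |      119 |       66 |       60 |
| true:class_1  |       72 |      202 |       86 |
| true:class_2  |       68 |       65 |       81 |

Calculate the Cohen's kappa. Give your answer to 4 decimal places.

0.2218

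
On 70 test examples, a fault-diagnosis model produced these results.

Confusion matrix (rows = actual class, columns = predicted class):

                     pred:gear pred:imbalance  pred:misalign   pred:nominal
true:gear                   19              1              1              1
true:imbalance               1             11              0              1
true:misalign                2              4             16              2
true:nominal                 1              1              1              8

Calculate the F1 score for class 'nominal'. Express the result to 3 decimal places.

0.696

F1 score = 2·TP/(2·TP+FP+FN).
nominal: TP=8, FP=1+1+2=4, FN=1+1+1=3 → 16/23 = 0.6957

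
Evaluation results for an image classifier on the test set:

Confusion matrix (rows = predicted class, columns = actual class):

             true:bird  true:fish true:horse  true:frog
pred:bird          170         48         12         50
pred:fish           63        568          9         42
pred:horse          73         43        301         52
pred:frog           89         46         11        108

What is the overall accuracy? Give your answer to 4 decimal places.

Accuracy = trace / total = (170+568+301+108=1147) / 1685 = 1147/1685 = 0.6807

0.6807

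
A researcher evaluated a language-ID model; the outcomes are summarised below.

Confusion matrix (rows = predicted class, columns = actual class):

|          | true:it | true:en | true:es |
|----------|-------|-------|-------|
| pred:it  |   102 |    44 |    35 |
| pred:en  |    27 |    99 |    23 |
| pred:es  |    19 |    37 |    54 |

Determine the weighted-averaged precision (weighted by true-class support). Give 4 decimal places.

Per-class precision (TP/(TP+FP)):
  it: TP=102, FP=44+35=79 → 102/181 = 0.56354
  en: TP=99, FP=27+23=50 → 99/149 = 0.66443
  es: TP=54, FP=19+37=56 → 54/110 = 0.49091
Weighted-precision = Σ (supportᵢ/N)·precisionᵢ with N=440: (148/440)·0.56354 + (180/440)·0.66443 + (112/440)·0.49091 = 0.5863

0.5863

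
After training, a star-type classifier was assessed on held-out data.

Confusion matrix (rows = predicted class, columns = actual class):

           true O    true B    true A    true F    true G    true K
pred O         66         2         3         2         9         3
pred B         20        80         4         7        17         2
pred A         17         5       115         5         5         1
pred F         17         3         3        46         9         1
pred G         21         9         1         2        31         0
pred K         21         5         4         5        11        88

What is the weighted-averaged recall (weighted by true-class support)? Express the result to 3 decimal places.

Per-class recall (TP/(TP+FN)):
  O: TP=66, FN=20+17+17+21+21=96 → 66/162 = 0.4074
  B: TP=80, FN=2+5+3+9+5=24 → 80/104 = 0.7692
  A: TP=115, FN=3+4+3+1+4=15 → 115/130 = 0.8846
  F: TP=46, FN=2+7+5+2+5=21 → 46/67 = 0.6866
  G: TP=31, FN=9+17+5+9+11=51 → 31/82 = 0.3780
  K: TP=88, FN=3+2+1+1+0=7 → 88/95 = 0.9263
Weighted-recall = Σ (supportᵢ/N)·recallᵢ with N=640: (162/640)·0.4074 + (104/640)·0.7692 + (130/640)·0.8846 + (67/640)·0.6866 + (82/640)·0.3780 + (95/640)·0.9263 = 0.666

0.666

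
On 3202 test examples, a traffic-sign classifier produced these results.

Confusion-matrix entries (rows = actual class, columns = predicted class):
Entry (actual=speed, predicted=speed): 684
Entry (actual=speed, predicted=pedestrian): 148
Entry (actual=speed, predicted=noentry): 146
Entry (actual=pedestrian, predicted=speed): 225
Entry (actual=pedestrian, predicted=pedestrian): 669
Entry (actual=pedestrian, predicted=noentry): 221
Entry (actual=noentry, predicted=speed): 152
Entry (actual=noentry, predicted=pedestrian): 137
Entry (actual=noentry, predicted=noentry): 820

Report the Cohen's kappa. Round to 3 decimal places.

0.518

Observed agreement pₒ = trace/N = 2173/3202 = 0.6786
Expected agreement pₑ = Σ (rowᵢ·colᵢ)/N² = (978·1061 + 1115·954 + 1109·1187)/3202² = 0.3333
κ = (pₒ − pₑ)/(1 − pₑ) = (0.6786 − 0.3333)/(1 − 0.3333) = 0.518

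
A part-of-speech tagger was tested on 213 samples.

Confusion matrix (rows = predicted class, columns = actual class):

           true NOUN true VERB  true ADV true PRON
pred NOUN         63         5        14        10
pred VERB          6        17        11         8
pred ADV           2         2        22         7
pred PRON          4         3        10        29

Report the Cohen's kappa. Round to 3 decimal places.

Observed agreement pₒ = trace/N = 131/213 = 0.6150
Expected agreement pₑ = Σ (rowᵢ·colᵢ)/N² = (75·92 + 27·42 + 57·33 + 54·46)/213² = 0.2733
κ = (pₒ − pₑ)/(1 − pₑ) = (0.6150 − 0.2733)/(1 − 0.2733) = 0.470

0.470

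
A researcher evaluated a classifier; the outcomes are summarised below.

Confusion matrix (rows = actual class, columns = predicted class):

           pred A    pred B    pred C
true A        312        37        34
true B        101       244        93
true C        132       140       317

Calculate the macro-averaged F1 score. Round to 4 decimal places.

0.6181

Per-class F1 score (2·TP/(2·TP+FP+FN)):
  A: TP=312, FP=101+132=233, FN=37+34=71 → 624/928 = 0.67241
  B: TP=244, FP=37+140=177, FN=101+93=194 → 488/859 = 0.56810
  C: TP=317, FP=34+93=127, FN=132+140=272 → 634/1033 = 0.61375
Macro-F1 score = mean = (0.67241 + 0.56810 + 0.61375) / 3 = 0.6181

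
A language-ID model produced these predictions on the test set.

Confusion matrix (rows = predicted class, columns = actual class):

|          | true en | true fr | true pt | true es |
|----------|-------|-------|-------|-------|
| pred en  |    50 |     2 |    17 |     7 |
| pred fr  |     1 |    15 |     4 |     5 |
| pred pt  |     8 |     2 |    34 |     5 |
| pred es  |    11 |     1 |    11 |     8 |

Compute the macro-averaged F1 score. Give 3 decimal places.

Per-class F1 score (2·TP/(2·TP+FP+FN)):
  en: TP=50, FP=2+17+7=26, FN=1+8+11=20 → 100/146 = 0.6849
  fr: TP=15, FP=1+4+5=10, FN=2+2+1=5 → 30/45 = 0.6667
  pt: TP=34, FP=8+2+5=15, FN=17+4+11=32 → 68/115 = 0.5913
  es: TP=8, FP=11+1+11=23, FN=7+5+5=17 → 16/56 = 0.2857
Macro-F1 score = mean = (0.6849 + 0.6667 + 0.5913 + 0.2857) / 4 = 0.557

0.557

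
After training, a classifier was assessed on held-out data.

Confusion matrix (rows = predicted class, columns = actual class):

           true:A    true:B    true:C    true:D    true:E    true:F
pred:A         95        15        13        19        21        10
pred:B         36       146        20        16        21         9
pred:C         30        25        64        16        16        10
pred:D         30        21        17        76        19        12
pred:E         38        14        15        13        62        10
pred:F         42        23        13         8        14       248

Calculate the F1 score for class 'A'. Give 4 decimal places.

0.4279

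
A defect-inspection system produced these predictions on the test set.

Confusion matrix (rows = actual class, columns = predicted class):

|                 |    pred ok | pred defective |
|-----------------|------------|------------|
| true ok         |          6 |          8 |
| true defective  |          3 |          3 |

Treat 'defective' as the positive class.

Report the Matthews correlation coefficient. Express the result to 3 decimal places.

-0.066

MCC = (TP·TN − FP·FN) / √((TP+FP)(TP+FN)(TN+FP)(TN+FN))
Numerator = 3·6 − 8·3 = -6
Denominator = √(11·6·14·9) = √8316 = 91.1921
MCC = -6 / 91.1921 = -0.066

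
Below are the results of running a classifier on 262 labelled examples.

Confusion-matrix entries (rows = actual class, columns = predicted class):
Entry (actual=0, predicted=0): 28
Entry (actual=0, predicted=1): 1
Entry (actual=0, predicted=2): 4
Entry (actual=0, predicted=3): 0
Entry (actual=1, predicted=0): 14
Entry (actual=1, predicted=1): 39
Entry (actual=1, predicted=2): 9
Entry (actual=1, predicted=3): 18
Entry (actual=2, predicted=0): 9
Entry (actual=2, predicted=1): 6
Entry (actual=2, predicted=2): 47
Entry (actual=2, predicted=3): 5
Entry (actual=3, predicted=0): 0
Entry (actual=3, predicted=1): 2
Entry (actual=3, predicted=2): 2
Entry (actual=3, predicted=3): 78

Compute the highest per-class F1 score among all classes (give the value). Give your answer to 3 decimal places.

0.852

Per-class F1 score (2·TP/(2·TP+FP+FN)):
  0: TP=28, FP=14+9+0=23, FN=1+4+0=5 → 56/84 = 0.6667
  1: TP=39, FP=1+6+2=9, FN=14+9+18=41 → 78/128 = 0.6094
  2: TP=47, FP=4+9+2=15, FN=9+6+5=20 → 94/129 = 0.7287
  3: TP=78, FP=0+18+5=23, FN=0+2+2=4 → 156/183 = 0.8525
Highest is class '3' with F1 score = 0.852.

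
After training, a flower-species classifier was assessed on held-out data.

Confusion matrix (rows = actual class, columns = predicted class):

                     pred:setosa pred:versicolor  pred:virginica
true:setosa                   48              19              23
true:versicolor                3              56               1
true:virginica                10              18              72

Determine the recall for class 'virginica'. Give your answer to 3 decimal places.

0.720

Treat 'virginica' as positive and all other classes as negative.
recall = TP/(TP+FN).
virginica: TP=72, FN=10+18=28 → 72/100 = 0.7200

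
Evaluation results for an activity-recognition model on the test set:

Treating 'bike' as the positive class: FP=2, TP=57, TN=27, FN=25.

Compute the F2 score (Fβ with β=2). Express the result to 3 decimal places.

Fβ = (1+β²)·TP / ((1+β²)·TP + β²·FN + FP), with β²=4
= 5·57 / (5·57 + 4·25 + 2) = 0.736

0.736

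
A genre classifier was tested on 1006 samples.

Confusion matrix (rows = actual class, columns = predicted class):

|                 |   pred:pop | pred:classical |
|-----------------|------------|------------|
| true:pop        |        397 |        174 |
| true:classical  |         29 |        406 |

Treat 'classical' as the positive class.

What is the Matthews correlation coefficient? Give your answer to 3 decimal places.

MCC = (TP·TN − FP·FN) / √((TP+FP)(TP+FN)(TN+FP)(TN+FN))
Numerator = 406·397 − 174·29 = 156136
Denominator = √(580·435·571·426) = √61370965800 = 247731.6407
MCC = 156136 / 247731.6407 = 0.630

0.630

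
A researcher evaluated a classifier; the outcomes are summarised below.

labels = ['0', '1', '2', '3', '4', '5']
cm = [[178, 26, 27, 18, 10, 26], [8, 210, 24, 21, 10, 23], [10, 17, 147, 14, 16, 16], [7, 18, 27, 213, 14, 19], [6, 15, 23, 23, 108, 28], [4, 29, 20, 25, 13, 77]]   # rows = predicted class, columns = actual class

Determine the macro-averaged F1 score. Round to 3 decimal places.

0.618

Per-class F1 score (2·TP/(2·TP+FP+FN)):
  0: TP=178, FP=26+27+18+10+26=107, FN=8+10+7+6+4=35 → 356/498 = 0.7149
  1: TP=210, FP=8+24+21+10+23=86, FN=26+17+18+15+29=105 → 420/611 = 0.6874
  2: TP=147, FP=10+17+14+16+16=73, FN=27+24+27+23+20=121 → 294/488 = 0.6025
  3: TP=213, FP=7+18+27+14+19=85, FN=18+21+14+23+25=101 → 426/612 = 0.6961
  4: TP=108, FP=6+15+23+23+28=95, FN=10+10+16+14+13=63 → 216/374 = 0.5775
  5: TP=77, FP=4+29+20+25+13=91, FN=26+23+16+19+28=112 → 154/357 = 0.4314
Macro-F1 score = mean = (0.7149 + 0.6874 + 0.6025 + 0.6961 + 0.5775 + 0.4314) / 6 = 0.618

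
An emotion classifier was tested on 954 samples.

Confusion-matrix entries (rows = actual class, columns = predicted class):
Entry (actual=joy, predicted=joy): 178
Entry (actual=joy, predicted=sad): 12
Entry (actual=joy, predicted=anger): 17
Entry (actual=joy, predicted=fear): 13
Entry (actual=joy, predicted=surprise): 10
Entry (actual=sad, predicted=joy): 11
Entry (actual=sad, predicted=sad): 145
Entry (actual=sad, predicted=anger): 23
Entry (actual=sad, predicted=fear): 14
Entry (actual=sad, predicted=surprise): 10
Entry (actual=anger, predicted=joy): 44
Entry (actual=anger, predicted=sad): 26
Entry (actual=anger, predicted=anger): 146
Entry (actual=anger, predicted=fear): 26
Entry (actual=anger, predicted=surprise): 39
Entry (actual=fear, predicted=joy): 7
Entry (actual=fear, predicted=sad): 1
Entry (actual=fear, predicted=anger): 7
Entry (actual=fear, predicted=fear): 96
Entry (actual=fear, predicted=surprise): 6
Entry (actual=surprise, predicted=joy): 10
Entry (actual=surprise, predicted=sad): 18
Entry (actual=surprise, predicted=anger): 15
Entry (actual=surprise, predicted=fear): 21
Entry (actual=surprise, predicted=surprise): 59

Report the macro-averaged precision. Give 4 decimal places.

Per-class precision (TP/(TP+FP)):
  joy: TP=178, FP=11+44+7+10=72 → 178/250 = 0.71200
  sad: TP=145, FP=12+26+1+18=57 → 145/202 = 0.71782
  anger: TP=146, FP=17+23+7+15=62 → 146/208 = 0.70192
  fear: TP=96, FP=13+14+26+21=74 → 96/170 = 0.56471
  surprise: TP=59, FP=10+10+39+6=65 → 59/124 = 0.47581
Macro-precision = mean = (0.71200 + 0.71782 + 0.70192 + 0.56471 + 0.47581) / 5 = 0.6345

0.6345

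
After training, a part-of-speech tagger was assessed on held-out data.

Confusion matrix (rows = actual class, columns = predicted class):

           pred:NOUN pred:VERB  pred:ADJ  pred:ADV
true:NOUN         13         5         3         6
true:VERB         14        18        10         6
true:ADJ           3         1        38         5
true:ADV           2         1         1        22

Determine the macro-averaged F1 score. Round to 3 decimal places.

0.595

Per-class F1 score (2·TP/(2·TP+FP+FN)):
  NOUN: TP=13, FP=14+3+2=19, FN=5+3+6=14 → 26/59 = 0.4407
  VERB: TP=18, FP=5+1+1=7, FN=14+10+6=30 → 36/73 = 0.4932
  ADJ: TP=38, FP=3+10+1=14, FN=3+1+5=9 → 76/99 = 0.7677
  ADV: TP=22, FP=6+6+5=17, FN=2+1+1=4 → 44/65 = 0.6769
Macro-F1 score = mean = (0.4407 + 0.4932 + 0.7677 + 0.6769) / 4 = 0.595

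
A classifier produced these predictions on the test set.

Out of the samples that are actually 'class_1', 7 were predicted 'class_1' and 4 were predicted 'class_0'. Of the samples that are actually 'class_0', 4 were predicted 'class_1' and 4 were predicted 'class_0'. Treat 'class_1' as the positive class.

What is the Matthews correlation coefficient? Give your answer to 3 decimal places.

0.136

MCC = (TP·TN − FP·FN) / √((TP+FP)(TP+FN)(TN+FP)(TN+FN))
Numerator = 7·4 − 4·4 = 12
Denominator = √(11·11·8·8) = √7744 = 88.0000
MCC = 12 / 88.0000 = 0.136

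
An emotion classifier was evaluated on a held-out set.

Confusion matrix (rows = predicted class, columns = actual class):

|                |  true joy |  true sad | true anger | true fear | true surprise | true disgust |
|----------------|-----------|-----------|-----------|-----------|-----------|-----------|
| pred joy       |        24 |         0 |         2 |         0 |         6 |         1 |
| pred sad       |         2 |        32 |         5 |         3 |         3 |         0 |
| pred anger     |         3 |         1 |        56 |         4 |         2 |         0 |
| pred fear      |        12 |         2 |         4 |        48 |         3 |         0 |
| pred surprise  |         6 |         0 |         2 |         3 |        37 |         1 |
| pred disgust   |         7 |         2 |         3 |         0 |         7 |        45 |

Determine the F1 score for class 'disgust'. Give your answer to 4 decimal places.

One-vs-rest for 'disgust': TP = diagonal; FP = other classes predicted 'disgust'; FN = 'disgust' predicted as other.
F1 score = 2·TP/(2·TP+FP+FN).
disgust: TP=45, FP=7+2+3+0+7=19, FN=1+0+0+0+1=2 → 90/111 = 0.81081

0.8108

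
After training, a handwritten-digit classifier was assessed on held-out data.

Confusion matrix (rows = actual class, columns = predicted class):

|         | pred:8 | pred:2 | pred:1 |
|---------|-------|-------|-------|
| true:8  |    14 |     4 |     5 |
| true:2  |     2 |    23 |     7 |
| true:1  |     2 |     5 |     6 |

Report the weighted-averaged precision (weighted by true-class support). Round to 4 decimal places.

0.6650

Per-class precision (TP/(TP+FP)):
  8: TP=14, FP=2+2=4 → 14/18 = 0.77778
  2: TP=23, FP=4+5=9 → 23/32 = 0.71875
  1: TP=6, FP=5+7=12 → 6/18 = 0.33333
Weighted-precision = Σ (supportᵢ/N)·precisionᵢ with N=68: (23/68)·0.77778 + (32/68)·0.71875 + (13/68)·0.33333 = 0.6650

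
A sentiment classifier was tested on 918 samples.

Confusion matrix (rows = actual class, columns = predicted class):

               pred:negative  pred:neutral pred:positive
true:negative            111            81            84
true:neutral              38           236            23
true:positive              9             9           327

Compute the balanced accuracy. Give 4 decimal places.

Balanced accuracy = mean of per-class recall.
  negative: recall = 111/276 = 0.40217
  neutral: recall = 236/297 = 0.79461
  positive: recall = 327/345 = 0.94783
Mean = (0.40217 + 0.79461 + 0.94783) / 3 = 0.7149

0.7149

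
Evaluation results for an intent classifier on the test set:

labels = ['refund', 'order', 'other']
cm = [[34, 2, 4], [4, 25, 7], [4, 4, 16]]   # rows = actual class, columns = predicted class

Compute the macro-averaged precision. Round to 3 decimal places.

0.736

Per-class precision (TP/(TP+FP)):
  refund: TP=34, FP=4+4=8 → 34/42 = 0.8095
  order: TP=25, FP=2+4=6 → 25/31 = 0.8065
  other: TP=16, FP=4+7=11 → 16/27 = 0.5926
Macro-precision = mean = (0.8095 + 0.8065 + 0.5926) / 3 = 0.736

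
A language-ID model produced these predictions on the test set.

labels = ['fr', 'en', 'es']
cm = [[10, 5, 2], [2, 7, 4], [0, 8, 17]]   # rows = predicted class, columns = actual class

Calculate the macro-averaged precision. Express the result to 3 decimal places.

0.602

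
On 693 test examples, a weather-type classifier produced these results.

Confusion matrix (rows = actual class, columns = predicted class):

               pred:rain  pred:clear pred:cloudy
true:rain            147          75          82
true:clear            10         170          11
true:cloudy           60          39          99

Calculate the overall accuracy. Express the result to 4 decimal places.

0.6003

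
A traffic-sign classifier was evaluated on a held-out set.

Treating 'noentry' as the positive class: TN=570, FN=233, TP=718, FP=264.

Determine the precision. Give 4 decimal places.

0.7312

Precision = TP/(TP+FP) = 718/(718+264) = 718/982 = 0.7312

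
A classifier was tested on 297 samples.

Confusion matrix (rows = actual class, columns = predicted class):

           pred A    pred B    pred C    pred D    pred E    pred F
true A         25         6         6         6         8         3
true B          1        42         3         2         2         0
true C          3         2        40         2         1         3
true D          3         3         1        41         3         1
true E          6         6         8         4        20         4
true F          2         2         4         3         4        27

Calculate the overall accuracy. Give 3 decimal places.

0.657

Accuracy = trace / total = (25+42+40+41+20+27=195) / 297 = 195/297 = 0.657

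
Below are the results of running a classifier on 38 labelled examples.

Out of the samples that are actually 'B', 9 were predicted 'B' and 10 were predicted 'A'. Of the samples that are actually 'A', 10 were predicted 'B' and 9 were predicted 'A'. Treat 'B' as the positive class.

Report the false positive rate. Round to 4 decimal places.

0.5263

FPR = FP/(FP+TN) = 10/(10+9) = 0.5263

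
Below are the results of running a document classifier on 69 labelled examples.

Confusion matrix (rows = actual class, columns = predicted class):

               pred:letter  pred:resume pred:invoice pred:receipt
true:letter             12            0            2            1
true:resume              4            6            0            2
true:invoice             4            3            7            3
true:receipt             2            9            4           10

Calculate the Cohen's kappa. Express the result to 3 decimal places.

0.347

Observed agreement pₒ = trace/N = 35/69 = 0.5072
Expected agreement pₑ = Σ (rowᵢ·colᵢ)/N² = (15·22 + 12·18 + 17·13 + 25·16)/69² = 0.2451
κ = (pₒ − pₑ)/(1 − pₑ) = (0.5072 − 0.2451)/(1 − 0.2451) = 0.347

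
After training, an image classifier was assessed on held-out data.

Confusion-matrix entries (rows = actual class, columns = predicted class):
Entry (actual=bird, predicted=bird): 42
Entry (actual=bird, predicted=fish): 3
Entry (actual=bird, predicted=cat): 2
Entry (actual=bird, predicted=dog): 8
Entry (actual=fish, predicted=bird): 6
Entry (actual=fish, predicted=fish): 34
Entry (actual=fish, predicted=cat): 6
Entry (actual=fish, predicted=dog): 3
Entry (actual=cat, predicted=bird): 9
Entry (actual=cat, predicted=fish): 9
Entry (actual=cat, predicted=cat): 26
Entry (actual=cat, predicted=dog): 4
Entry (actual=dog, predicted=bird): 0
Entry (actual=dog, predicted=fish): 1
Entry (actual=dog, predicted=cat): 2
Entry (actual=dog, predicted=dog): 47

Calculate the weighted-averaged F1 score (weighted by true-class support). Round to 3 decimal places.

0.731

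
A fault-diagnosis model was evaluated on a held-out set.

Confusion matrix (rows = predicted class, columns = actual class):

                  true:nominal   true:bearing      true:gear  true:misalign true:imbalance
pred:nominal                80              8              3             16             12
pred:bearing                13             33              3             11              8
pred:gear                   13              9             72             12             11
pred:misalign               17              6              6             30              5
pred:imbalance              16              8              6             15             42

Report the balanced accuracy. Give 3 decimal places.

Balanced accuracy = mean of per-class recall.
  nominal: recall = 80/139 = 0.5755
  bearing: recall = 33/64 = 0.5156
  gear: recall = 72/90 = 0.8000
  misalign: recall = 30/84 = 0.3571
  imbalance: recall = 42/78 = 0.5385
Mean = (0.5755 + 0.5156 + 0.8000 + 0.3571 + 0.5385) / 5 = 0.557

0.557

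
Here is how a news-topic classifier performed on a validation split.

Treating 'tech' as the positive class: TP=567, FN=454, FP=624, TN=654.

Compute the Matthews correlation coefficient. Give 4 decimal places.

0.0667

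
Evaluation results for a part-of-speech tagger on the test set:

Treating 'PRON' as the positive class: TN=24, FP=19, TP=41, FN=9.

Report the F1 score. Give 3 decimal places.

0.745

Precision = TP/(TP+FP) = 41/60 = 0.6833
Recall = TP/(TP+FN) = 41/50 = 0.8200
F1 = 2·TP/(2·TP+FP+FN) = 82/110 = 0.745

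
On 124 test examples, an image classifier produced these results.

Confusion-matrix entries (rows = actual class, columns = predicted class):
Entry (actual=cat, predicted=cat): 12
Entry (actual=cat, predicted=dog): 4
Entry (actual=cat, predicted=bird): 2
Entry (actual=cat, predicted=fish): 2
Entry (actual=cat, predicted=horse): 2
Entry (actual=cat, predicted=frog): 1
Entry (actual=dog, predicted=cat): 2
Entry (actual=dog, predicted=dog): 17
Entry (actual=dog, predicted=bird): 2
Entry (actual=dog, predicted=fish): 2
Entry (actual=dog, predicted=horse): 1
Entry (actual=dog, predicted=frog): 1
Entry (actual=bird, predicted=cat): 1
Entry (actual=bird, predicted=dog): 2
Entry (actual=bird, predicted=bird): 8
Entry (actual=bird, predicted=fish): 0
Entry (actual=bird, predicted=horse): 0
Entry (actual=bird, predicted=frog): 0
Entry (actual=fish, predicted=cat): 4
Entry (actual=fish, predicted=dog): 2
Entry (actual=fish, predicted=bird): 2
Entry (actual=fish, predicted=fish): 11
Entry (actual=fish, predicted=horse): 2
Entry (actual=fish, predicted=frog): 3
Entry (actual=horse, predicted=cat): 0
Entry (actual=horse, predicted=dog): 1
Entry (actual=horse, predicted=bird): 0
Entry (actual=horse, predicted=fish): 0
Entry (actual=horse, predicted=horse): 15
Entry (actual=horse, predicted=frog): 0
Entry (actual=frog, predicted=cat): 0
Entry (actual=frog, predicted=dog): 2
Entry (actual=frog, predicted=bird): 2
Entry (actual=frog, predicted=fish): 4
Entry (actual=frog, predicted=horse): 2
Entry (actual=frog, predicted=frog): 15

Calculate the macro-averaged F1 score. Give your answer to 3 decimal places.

0.629

Per-class F1 score (2·TP/(2·TP+FP+FN)):
  cat: TP=12, FP=2+1+4+0+0=7, FN=4+2+2+2+1=11 → 24/42 = 0.5714
  dog: TP=17, FP=4+2+2+1+2=11, FN=2+2+2+1+1=8 → 34/53 = 0.6415
  bird: TP=8, FP=2+2+2+0+2=8, FN=1+2+0+0+0=3 → 16/27 = 0.5926
  fish: TP=11, FP=2+2+0+0+4=8, FN=4+2+2+2+3=13 → 22/43 = 0.5116
  horse: TP=15, FP=2+1+0+2+2=7, FN=0+1+0+0+0=1 → 30/38 = 0.7895
  frog: TP=15, FP=1+1+0+3+0=5, FN=0+2+2+4+2=10 → 30/45 = 0.6667
Macro-F1 score = mean = (0.5714 + 0.6415 + 0.5926 + 0.5116 + 0.7895 + 0.6667) / 6 = 0.629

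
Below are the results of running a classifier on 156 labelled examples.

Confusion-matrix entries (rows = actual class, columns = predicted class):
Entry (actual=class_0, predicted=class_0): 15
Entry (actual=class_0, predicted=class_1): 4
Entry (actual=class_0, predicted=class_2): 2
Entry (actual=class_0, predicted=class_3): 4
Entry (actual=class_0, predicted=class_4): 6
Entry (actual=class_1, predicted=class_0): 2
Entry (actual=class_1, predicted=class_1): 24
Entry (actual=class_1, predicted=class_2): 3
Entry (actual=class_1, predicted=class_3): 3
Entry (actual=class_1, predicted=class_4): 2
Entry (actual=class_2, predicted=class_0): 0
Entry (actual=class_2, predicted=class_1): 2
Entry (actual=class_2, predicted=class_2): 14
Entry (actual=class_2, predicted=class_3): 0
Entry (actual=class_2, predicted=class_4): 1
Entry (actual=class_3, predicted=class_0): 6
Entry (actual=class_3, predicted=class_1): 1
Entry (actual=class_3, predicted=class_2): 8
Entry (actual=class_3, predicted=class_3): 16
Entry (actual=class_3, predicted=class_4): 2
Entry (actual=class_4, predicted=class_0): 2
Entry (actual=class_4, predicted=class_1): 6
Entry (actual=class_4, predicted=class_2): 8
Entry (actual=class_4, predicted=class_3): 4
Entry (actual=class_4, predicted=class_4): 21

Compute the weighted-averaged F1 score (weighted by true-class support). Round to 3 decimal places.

0.577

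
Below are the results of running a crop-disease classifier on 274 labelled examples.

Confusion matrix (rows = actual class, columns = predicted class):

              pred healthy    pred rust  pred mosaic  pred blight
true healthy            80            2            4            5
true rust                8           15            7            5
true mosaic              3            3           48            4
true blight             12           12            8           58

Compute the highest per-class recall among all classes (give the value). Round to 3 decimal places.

0.879

Per-class recall (TP/(TP+FN)):
  healthy: TP=80, FN=2+4+5=11 → 80/91 = 0.8791
  rust: TP=15, FN=8+7+5=20 → 15/35 = 0.4286
  mosaic: TP=48, FN=3+3+4=10 → 48/58 = 0.8276
  blight: TP=58, FN=12+12+8=32 → 58/90 = 0.6444
Highest is class 'healthy' with recall = 0.879.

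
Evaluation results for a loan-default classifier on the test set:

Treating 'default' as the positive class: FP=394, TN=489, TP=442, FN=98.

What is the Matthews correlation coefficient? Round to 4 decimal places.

0.3670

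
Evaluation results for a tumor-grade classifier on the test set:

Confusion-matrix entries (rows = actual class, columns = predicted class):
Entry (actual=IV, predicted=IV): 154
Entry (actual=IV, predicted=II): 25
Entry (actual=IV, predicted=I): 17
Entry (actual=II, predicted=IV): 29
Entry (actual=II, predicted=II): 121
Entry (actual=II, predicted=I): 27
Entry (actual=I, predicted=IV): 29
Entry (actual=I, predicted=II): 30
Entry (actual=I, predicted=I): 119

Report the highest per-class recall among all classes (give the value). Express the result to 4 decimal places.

Per-class recall (TP/(TP+FN)):
  IV: TP=154, FN=25+17=42 → 154/196 = 0.78571
  II: TP=121, FN=29+27=56 → 121/177 = 0.68362
  I: TP=119, FN=29+30=59 → 119/178 = 0.66854
Highest is class 'IV' with recall = 0.7857.

0.7857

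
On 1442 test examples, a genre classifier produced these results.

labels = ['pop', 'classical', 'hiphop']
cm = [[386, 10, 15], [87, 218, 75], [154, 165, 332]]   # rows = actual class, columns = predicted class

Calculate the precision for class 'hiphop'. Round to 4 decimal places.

precision = TP/(TP+FP).
hiphop: TP=332, FP=15+75=90 → 332/422 = 0.78673

0.7867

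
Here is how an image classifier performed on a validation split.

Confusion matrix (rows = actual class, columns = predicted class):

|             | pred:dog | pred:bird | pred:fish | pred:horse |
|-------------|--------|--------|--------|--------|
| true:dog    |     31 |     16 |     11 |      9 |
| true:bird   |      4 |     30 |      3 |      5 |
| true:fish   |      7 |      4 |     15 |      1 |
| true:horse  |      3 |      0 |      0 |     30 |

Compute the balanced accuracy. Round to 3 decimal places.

0.660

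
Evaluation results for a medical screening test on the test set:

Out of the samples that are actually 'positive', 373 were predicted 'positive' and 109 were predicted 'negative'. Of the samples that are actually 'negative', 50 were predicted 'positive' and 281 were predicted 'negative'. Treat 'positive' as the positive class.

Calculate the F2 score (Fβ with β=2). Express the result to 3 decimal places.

Fβ = (1+β²)·TP / ((1+β²)·TP + β²·FN + FP), with β²=4
= 5·373 / (5·373 + 4·109 + 50) = 0.793

0.793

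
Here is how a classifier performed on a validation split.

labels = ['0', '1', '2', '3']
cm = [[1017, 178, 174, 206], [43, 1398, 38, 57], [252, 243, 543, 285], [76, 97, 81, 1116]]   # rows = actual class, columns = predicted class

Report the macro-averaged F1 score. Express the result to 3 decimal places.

Per-class F1 score (2·TP/(2·TP+FP+FN)):
  0: TP=1017, FP=43+252+76=371, FN=178+174+206=558 → 2034/2963 = 0.6865
  1: TP=1398, FP=178+243+97=518, FN=43+38+57=138 → 2796/3452 = 0.8100
  2: TP=543, FP=174+38+81=293, FN=252+243+285=780 → 1086/2159 = 0.5030
  3: TP=1116, FP=206+57+285=548, FN=76+97+81=254 → 2232/3034 = 0.7357
Macro-F1 score = mean = (0.6865 + 0.8100 + 0.5030 + 0.7357) / 4 = 0.684

0.684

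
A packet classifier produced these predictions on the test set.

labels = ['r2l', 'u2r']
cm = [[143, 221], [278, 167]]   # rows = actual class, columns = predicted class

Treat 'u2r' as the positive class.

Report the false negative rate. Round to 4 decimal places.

FNR = FN/(FN+TP) = 278/(278+167) = 0.6247

0.6247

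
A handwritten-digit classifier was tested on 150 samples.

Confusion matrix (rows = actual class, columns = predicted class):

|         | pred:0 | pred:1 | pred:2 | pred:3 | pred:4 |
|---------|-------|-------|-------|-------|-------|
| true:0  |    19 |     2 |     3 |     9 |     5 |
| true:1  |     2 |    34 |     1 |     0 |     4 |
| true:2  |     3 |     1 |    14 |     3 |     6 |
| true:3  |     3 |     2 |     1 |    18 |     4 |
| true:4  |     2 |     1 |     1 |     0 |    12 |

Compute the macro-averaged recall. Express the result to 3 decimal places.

Per-class recall (TP/(TP+FN)):
  0: TP=19, FN=2+3+9+5=19 → 19/38 = 0.5000
  1: TP=34, FN=2+1+0+4=7 → 34/41 = 0.8293
  2: TP=14, FN=3+1+3+6=13 → 14/27 = 0.5185
  3: TP=18, FN=3+2+1+4=10 → 18/28 = 0.6429
  4: TP=12, FN=2+1+1+0=4 → 12/16 = 0.7500
Macro-recall = mean = (0.5000 + 0.8293 + 0.5185 + 0.6429 + 0.7500) / 5 = 0.648

0.648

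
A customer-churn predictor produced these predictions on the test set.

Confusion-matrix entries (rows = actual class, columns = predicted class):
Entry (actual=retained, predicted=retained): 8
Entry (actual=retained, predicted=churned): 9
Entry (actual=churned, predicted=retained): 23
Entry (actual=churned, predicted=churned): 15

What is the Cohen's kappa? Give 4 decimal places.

Observed agreement pₒ = trace/N = 23/55 = 0.41818
Expected agreement pₑ = Σ (rowᵢ·colᵢ)/N² = (17·31 + 38·24)/55² = 0.47570
κ = (pₒ − pₑ)/(1 − pₑ) = (0.41818 − 0.47570)/(1 − 0.47570) = -0.1097

-0.1097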